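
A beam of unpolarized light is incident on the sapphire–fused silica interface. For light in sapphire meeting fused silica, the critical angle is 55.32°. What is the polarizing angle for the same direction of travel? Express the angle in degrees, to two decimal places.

θ_B ≈ 39.43°

n₂/n₁ = sin θ_c = sin 55.32° = 0.8223.
tan θ_B equals the same ratio, so θ_B = arctan(0.8223) = 39.43°.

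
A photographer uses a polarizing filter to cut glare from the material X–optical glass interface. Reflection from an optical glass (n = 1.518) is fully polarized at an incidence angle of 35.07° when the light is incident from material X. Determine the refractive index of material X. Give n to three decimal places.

At Brewster's angle, tan θ_B = n₂/n₁ with n₁ on the incident side (material X) and n₂ on the transmitted side (an optical glass).
n₁ = n₂ / tan θ_B = 1.518 / tan 35.07° = 2.162.

n ≈ 2.162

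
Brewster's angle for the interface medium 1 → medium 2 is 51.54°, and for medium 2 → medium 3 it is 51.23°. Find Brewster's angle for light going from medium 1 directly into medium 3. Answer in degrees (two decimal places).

θ_B ≈ 57.46°

n₂/n₁ = tan 51.54° = 1.2590 and n₃/n₂ = tan 51.23° = 1.2451.
Multiplying, n₃/n₁ = 1.2590 × 1.2451 = 1.5675, and θ_B(1→3) = arctan 1.5675 = 57.46°.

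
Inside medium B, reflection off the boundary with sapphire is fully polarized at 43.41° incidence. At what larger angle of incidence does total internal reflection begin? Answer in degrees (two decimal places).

n₂/n₁ = tan 43.41° = 0.9460; the critical angle satisfies sin θ_c = n₂/n₁.
θ_c = arcsin(0.9460) = 71.08°.

θ_c ≈ 71.08°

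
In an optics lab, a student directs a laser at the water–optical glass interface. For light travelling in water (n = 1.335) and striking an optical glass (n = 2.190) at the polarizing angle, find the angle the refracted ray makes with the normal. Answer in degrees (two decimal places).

First find Brewster's angle: tan θ_B = 2.190/1.335 = 1.6404, giving θ_B = 58.63°.
The refracted ray is perpendicular to the reflected ray, so θ_t = 90° − θ_B = 31.37°.

θ_t ≈ 31.37°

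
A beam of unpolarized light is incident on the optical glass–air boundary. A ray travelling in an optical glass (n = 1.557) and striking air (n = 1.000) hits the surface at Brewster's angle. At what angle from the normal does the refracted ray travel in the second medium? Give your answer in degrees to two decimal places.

tan θ_B = n₂/n₁ = 1.000/1.557 = 0.6423, so θ_B = 32.71°.
The refracted ray is perpendicular to the reflected ray, so θ_t = 90° − θ_B = 57.29°.

θ_t ≈ 57.29°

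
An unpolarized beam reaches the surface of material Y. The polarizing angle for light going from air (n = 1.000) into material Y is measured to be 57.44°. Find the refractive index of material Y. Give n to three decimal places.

n ≈ 1.566

At the polarizing angle, tan θ_B = n₂/n₁ with n₁ on the incident side (air) and n₂ on the transmitted side (material Y).
n₂ = n₁ tan θ_B = 1.000 × tan 57.44° = 1.566.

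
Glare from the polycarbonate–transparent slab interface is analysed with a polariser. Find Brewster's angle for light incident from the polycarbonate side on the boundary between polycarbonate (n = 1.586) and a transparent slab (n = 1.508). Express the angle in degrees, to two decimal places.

θ_B ≈ 43.56°

Here n₂/n₁ = 1.508/1.586 = 0.9508, and Brewster's law gives tan θ_B = n₂/n₁.
So θ_B = arctan 0.9508 = 43.56°.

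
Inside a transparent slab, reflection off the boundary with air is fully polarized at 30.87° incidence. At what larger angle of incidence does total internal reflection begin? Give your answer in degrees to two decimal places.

tan θ_B = n₂/n₁ = tan 30.87° = 0.5978.
Total internal reflection: sin θ_c = n₂/n₁ = 0.5978.
θ_c = arcsin(0.5978) = 36.71°.

θ_c ≈ 36.71°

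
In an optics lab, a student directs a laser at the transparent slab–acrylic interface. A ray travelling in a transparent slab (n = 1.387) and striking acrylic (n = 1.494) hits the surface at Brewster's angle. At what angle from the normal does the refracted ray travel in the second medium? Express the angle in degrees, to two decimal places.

θ_t ≈ 42.87°

θ_B = arctan(n₂/n₁) = arctan(1.494/1.387) = 47.13°.
Since θ_B + θ_t = 90° at Brewster incidence, θ_t = 90° − 47.13° = 42.87°.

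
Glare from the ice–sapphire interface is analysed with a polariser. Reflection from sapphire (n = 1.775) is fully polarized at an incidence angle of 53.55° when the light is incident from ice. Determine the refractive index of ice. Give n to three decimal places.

n ≈ 1.311

At the polarizing angle, tan θ_B = n₂/n₁ with n₁ on the incident side (ice) and n₂ on the transmitted side (sapphire).
n₁ = n₂ / tan θ_B = 1.775 / tan 53.55° = 1.311.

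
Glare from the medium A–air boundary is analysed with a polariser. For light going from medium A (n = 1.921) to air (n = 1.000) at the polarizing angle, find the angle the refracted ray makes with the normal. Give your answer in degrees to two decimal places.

θ_t ≈ 62.50°

First find Brewster's angle: tan θ_B = 1.000/1.921 = 0.5206, giving θ_B = 27.50°.
Since θ_B + θ_t = 90° at Brewster incidence, θ_t = 90° − 27.50° = 62.50°.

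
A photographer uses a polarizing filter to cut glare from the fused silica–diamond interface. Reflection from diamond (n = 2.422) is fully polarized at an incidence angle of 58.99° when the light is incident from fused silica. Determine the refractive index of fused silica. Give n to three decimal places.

n ≈ 1.456

Full polarization of the reflected beam means tan θ_B = n₂/n₁, where n₁ is the incident medium (fused silica).
n₁ = n₂ / tan θ_B = 2.422 / tan 58.99° = 1.456.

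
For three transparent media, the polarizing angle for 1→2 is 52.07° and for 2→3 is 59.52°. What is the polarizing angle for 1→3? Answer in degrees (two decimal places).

θ_B ≈ 65.36°

n₂/n₁ = tan 52.07° = 1.2832 and n₃/n₂ = tan 59.52° = 1.6990.
So n₃/n₁ = (n₂/n₁)(n₃/n₂) = 1.2832 × 1.6990 = 2.1801.
θ_B(1→3) = arctan(2.1801) = 65.36°.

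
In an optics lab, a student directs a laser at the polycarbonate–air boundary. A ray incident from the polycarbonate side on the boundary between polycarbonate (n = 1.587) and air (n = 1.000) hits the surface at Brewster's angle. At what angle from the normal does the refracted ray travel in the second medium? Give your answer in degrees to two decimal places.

tan θ_B = n₂/n₁ = 1.000/1.587 = 0.6301, so θ_B = 32.22°.
At Brewster's angle the reflected and refracted rays are perpendicular, so θ_t = 90° − θ_B = 90° − 32.22° = 57.78°.

θ_t ≈ 57.78°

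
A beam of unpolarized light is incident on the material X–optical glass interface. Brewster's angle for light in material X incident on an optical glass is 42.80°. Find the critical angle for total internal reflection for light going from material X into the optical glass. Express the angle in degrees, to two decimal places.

θ_c ≈ 67.82°

n₂/n₁ = tan 42.80° = 0.9260; the critical angle satisfies sin θ_c = n₂/n₁.
θ_c = arcsin(0.9260) = 67.82°.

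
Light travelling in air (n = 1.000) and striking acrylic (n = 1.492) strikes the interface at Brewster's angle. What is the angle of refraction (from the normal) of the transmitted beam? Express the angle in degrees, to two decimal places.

θ_t ≈ 33.83°

θ_B = arctan(n₂/n₁) = arctan(1.492/1.000) = 56.17°.
The refracted ray is perpendicular to the reflected ray, so θ_t = 90° − θ_B = 33.83°.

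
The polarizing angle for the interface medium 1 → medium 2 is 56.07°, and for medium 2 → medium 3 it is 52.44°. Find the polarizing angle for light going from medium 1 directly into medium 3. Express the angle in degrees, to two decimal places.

θ_B ≈ 62.65°

tan θ_B(1→2) = n₂/n₁ = tan 56.07° = 1.4865.
tan θ_B(2→3) = n₃/n₂ = tan 52.44° = 1.3004.
So n₃/n₁ = (n₂/n₁)(n₃/n₂) = 1.4865 × 1.3004 = 1.9330.
θ_B(1→3) = arctan(1.9330) = 62.65°.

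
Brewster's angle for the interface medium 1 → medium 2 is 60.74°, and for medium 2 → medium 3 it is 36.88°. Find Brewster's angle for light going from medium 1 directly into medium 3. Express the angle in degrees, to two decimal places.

θ_B ≈ 53.25°

Each Brewster angle gives a ratio: n₂/n₁ = tan 60.74° = 1.7849, n₃/n₂ = tan 36.88° = 0.7503.
So n₃/n₁ = (n₂/n₁)(n₃/n₂) = 1.7849 × 0.7503 = 1.3392.
θ_B(1→3) = arctan(1.3392) = 53.25°.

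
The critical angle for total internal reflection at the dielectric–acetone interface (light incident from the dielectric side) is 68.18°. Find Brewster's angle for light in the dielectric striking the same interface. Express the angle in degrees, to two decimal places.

θ_B ≈ 42.87°

n₂/n₁ = sin θ_c = sin 68.18° = 0.9284.
tan θ_B equals the same ratio, so θ_B = arctan(0.9284) = 42.87°.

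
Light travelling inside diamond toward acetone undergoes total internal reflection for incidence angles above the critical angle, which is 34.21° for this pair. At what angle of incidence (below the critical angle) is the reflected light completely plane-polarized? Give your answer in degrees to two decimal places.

θ_B ≈ 29.35°

sin θ_c = n₂/n₁, so n₂/n₁ = sin 34.21° = 0.5622.
Brewster: tan θ_B = n₂/n₁ = 0.5622.
θ_B = arctan(0.5622) = 29.35°.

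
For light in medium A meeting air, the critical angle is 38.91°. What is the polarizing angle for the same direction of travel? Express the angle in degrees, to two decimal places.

θ_B ≈ 32.13°

sin θ_c = n₂/n₁, so n₂/n₁ = sin 38.91° = 0.6281.
Brewster: tan θ_B = n₂/n₁ = 0.6281.
θ_B = arctan(0.6281) = 32.13°.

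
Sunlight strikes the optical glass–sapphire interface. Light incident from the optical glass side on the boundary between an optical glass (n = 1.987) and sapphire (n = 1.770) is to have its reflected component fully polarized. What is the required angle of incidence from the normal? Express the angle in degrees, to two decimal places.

θ_B ≈ 41.69°

Brewster's condition: tan θ_B = n₂/n₁ = 1.770/1.987 = 0.8908.
So θ_B = arctan 0.8908 = 41.69°.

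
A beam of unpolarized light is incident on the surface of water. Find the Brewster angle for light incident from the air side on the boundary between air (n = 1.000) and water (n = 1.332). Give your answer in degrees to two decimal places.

Here n₂/n₁ = 1.332/1.000 = 1.3320, and Brewster's law gives tan θ_B = n₂/n₁.
θ_B = arctan(1.3320) = 53.10°.

θ_B ≈ 53.10°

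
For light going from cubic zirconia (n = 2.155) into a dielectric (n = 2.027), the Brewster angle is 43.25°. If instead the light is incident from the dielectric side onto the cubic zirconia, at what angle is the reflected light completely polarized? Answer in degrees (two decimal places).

θ_B' ≈ 46.75°

tan θ_B' = n₁/n₂ = 1/tan θ_B, so θ_B' = 90° − θ_B.
θ_B' = 90° − 43.25° = 46.75°.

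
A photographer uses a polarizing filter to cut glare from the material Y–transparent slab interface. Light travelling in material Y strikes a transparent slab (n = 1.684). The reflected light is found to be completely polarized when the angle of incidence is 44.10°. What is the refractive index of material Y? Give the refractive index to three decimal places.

At Brewster's angle, tan θ_B = n₂/n₁ with n₁ on the incident side (material Y) and n₂ on the transmitted side (a transparent slab).
n₁ = n₂ / tan θ_B = 1.684 / tan 44.10° = 1.738.

n ≈ 1.738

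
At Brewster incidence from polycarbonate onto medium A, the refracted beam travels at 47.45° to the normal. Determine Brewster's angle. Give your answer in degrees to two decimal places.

θ_B ≈ 42.55°

At Brewster's angle the reflected and refracted rays are perpendicular, so θ_B + θ_t = 90°.
So θ_B = 90° − θ_t = 90° − 47.45° = 42.55°.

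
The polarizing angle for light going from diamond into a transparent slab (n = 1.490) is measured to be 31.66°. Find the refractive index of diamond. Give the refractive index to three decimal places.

n ≈ 2.416

Brewster's law: tan θ_B = n₂/n₁ (light incident in diamond, refracted into a transparent slab).
n₁ = n₂ / tan θ_B = 1.490 / tan 31.66° = 2.416.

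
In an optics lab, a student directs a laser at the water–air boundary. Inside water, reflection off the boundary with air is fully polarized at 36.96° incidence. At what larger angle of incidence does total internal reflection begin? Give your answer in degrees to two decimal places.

θ_c ≈ 48.80°

n₂/n₁ = tan 36.96° = 0.7525; the critical angle satisfies sin θ_c = n₂/n₁.
θ_c = arcsin(0.7525) = 48.80°.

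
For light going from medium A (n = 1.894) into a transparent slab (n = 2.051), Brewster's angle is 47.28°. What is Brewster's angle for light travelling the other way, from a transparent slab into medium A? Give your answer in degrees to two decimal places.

Reversing the direction swaps n₁ and n₂, so tan θ_B' = 1/tan θ_B and θ_B' = 90° − θ_B.
Hence θ_B' = 90° − 47.28° = 42.72°.

θ_B' ≈ 42.72°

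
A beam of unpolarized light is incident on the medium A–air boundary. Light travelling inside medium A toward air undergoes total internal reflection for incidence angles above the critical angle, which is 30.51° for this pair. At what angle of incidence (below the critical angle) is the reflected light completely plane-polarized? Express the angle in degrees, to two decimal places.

n₂/n₁ = sin θ_c = sin 30.51° = 0.5077.
tan θ_B equals the same ratio, so θ_B = arctan(0.5077) = 26.92°.

θ_B ≈ 26.92°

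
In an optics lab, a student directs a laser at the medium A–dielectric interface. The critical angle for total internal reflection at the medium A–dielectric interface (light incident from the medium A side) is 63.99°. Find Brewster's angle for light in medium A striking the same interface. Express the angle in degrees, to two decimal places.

sin θ_c = n₂/n₁, so n₂/n₁ = sin 63.99° = 0.8987.
Brewster: tan θ_B = n₂/n₁ = 0.8987.
θ_B = arctan(0.8987) = 41.95°.

θ_B ≈ 41.95°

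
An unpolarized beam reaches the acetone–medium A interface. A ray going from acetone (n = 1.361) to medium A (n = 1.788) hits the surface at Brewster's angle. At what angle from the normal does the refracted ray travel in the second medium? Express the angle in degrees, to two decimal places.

θ_B = arctan(n₂/n₁) = arctan(1.788/1.361) = 52.72°.
At Brewster's angle the reflected and refracted rays are perpendicular, so θ_t = 90° − θ_B = 90° − 52.72° = 37.28°.

θ_t ≈ 37.28°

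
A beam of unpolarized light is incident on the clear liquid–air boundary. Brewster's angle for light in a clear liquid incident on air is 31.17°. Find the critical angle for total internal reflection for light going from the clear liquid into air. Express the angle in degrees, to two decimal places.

tan θ_B = n₂/n₁ = tan 31.17° = 0.6049.
Total internal reflection: sin θ_c = n₂/n₁ = 0.6049.
θ_c = arcsin(0.6049) = 37.22°.

θ_c ≈ 37.22°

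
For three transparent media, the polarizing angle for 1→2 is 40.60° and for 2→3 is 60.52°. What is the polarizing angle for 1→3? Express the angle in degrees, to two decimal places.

Each Brewster angle gives a ratio: n₂/n₁ = tan 40.60° = 0.8571, n₃/n₂ = tan 60.52° = 1.7689.
So n₃/n₁ = (n₂/n₁)(n₃/n₂) = 0.8571 × 1.7689 = 1.5162.
θ_B(1→3) = arctan(1.5162) = 56.59°.

θ_B ≈ 56.59°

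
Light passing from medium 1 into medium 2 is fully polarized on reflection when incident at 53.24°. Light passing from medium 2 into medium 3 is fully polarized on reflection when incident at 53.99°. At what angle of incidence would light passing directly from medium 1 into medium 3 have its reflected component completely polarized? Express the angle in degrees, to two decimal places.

tan θ_B(1→2) = n₂/n₁ = tan 53.24° = 1.3387.
tan θ_B(2→3) = n₃/n₂ = tan 53.99° = 1.3759.
n₃/n₁ = 1.8419. Then tan θ_B(1→3) = n₃/n₁, so θ_B(1→3) = arctan(1.8419) = 61.50°.

θ_B ≈ 61.50°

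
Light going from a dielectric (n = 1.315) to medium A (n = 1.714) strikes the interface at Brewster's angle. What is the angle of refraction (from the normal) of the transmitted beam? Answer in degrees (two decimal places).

θ_B = arctan(n₂/n₁) = arctan(1.714/1.315) = 52.50°.
At Brewster's angle the reflected and refracted rays are perpendicular, so θ_t = 90° − θ_B = 90° − 52.50° = 37.50°.

θ_t ≈ 37.50°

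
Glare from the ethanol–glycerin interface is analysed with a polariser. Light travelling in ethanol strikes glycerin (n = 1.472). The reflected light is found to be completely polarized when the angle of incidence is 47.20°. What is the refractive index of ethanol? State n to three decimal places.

n ≈ 1.363

At Brewster's angle, tan θ_B = n₂/n₁ with n₁ on the incident side (ethanol) and n₂ on the transmitted side (glycerin).
n₁ = n₂ / tan θ_B = 1.472 / tan 47.20° = 1.363.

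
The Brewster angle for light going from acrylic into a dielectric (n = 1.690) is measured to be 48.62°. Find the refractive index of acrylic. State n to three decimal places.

At the Brewster angle, tan θ_B = n₂/n₁ with n₁ on the incident side (acrylic) and n₂ on the transmitted side (a dielectric).
n₁ = n₂ / tan θ_B = 1.690 / tan 48.62° = 1.489.

n ≈ 1.489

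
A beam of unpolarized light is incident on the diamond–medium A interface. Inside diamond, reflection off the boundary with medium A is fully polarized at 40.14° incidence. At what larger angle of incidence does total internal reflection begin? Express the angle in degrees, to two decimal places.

tan θ_B = n₂/n₁ = tan 40.14° = 0.8433.
Total internal reflection: sin θ_c = n₂/n₁ = 0.8433.
θ_c = arcsin(0.8433) = 57.49°.

θ_c ≈ 57.49°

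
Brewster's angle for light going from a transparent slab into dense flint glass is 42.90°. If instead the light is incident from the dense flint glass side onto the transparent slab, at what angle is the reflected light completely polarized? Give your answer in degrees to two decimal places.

tan θ_B' = n₁/n₂ = 1/tan θ_B, so θ_B' = 90° − θ_B.
θ_B' = 90° − 42.90° = 47.10°.

θ_B' ≈ 47.10°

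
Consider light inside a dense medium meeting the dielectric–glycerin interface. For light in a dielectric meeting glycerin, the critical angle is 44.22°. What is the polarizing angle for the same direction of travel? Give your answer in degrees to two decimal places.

At the critical angle sin θ_c = n₂/n₁, giving n₂/n₁ = sin 44.22° = 0.6974.
Then tan θ_B = n₂/n₁ = 0.6974, so θ_B = arctan 0.6974 = 34.89°.

θ_B ≈ 34.89°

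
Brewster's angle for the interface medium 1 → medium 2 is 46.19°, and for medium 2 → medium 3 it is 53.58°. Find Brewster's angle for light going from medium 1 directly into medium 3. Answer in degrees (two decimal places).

n₂/n₁ = tan 46.19° = 1.0424 and n₃/n₂ = tan 53.58° = 1.3554.
Multiplying, n₃/n₁ = 1.0424 × 1.3554 = 1.4129, and θ_B(1→3) = arctan 1.4129 = 54.71°.

θ_B ≈ 54.71°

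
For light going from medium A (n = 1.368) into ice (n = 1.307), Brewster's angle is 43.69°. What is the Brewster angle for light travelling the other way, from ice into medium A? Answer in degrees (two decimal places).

tan θ_B' = n₁/n₂ = 1/tan θ_B, so θ_B' = 90° − θ_B.
θ_B' = 90° − 43.69° = 46.31°.

θ_B' ≈ 46.31°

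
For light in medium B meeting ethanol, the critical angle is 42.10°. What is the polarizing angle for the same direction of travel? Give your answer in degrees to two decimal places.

θ_B ≈ 33.84°

At the critical angle sin θ_c = n₂/n₁, giving n₂/n₁ = sin 42.10° = 0.6704.
Then tan θ_B = n₂/n₁ = 0.6704, so θ_B = arctan 0.6704 = 33.84°.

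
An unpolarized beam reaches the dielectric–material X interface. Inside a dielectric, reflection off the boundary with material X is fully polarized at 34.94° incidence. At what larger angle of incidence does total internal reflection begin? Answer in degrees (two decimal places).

tan θ_B = n₂/n₁ = tan 34.94° = 0.6986.
Total internal reflection: sin θ_c = n₂/n₁ = 0.6986.
θ_c = arcsin(0.6986) = 44.32°.

θ_c ≈ 44.32°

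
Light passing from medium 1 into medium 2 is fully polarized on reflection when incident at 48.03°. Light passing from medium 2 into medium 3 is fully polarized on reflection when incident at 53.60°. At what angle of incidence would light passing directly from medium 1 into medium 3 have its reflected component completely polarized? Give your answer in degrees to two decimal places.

θ_B ≈ 56.45°

n₂/n₁ = tan 48.03° = 1.1118 and n₃/n₂ = tan 53.60° = 1.3564.
n₃/n₁ = 1.5080. Then tan θ_B(1→3) = n₃/n₁, so θ_B(1→3) = arctan(1.5080) = 56.45°.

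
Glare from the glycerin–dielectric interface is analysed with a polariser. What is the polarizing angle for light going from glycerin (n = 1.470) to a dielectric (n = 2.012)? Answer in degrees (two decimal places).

tan θ_B = n₂/n₁ = 2.012/1.470 = 1.3687.
θ_B = arctan(1.3687) = 53.85°.

θ_B ≈ 53.85°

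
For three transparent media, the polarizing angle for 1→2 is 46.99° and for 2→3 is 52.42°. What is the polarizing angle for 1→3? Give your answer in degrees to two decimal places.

θ_B ≈ 54.33°

tan θ_B(1→2) = n₂/n₁ = tan 46.99° = 1.0720.
tan θ_B(2→3) = n₃/n₂ = tan 52.42° = 1.2995.
Multiplying, n₃/n₁ = 1.0720 × 1.2995 = 1.3930, and θ_B(1→3) = arctan 1.3930 = 54.33°.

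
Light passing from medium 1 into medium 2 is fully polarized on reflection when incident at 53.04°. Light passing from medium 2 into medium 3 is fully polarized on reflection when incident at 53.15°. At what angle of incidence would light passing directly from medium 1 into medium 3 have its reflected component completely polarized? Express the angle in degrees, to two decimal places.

θ_B ≈ 60.58°

tan θ_B(1→2) = n₂/n₁ = tan 53.04° = 1.3290.
tan θ_B(2→3) = n₃/n₂ = tan 53.15° = 1.3343.
Multiplying, n₃/n₁ = 1.3290 × 1.3343 = 1.7732, and θ_B(1→3) = arctan 1.7732 = 60.58°.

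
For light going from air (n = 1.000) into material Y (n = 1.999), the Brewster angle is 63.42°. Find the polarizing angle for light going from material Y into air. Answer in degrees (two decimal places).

The two Brewster angles are complementary: θ_B' = 90° − θ_B = 90° − 63.42° = 26.58°.

θ_B' ≈ 26.58°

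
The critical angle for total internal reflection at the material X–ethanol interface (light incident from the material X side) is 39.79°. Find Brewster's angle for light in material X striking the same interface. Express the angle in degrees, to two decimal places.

θ_B ≈ 32.62°

sin θ_c = n₂/n₁, so n₂/n₁ = sin 39.79° = 0.6400.
Brewster: tan θ_B = n₂/n₁ = 0.6400.
θ_B = arctan(0.6400) = 32.62°.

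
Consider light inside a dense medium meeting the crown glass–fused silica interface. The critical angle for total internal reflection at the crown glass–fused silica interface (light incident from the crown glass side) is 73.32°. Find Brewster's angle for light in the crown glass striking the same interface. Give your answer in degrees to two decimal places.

θ_B ≈ 43.77°

At the critical angle sin θ_c = n₂/n₁, giving n₂/n₁ = sin 73.32° = 0.9579.
Then tan θ_B = n₂/n₁ = 0.9579, so θ_B = arctan 0.9579 = 43.77°.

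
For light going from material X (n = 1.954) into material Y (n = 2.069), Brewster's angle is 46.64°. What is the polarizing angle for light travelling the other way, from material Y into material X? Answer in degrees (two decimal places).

θ_B' ≈ 43.36°

The two Brewster angles are complementary: θ_B' = 90° − θ_B = 90° − 46.64° = 43.36°.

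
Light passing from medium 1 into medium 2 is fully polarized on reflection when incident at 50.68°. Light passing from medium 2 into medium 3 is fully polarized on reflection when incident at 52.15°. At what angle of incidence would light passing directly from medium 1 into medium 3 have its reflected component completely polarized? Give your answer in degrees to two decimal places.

θ_B ≈ 57.52°

n₂/n₁ = tan 50.68° = 1.2209 and n₃/n₂ = tan 52.15° = 1.2869.
n₃/n₁ = 1.5711. Then tan θ_B(1→3) = n₃/n₁, so θ_B(1→3) = arctan(1.5711) = 57.52°.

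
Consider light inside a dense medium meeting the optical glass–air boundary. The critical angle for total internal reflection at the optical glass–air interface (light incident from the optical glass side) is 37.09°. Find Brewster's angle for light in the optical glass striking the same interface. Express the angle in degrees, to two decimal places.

sin θ_c = n₂/n₁, so n₂/n₁ = sin 37.09° = 0.6031.
Brewster: tan θ_B = n₂/n₁ = 0.6031.
θ_B = arctan(0.6031) = 31.09°.

θ_B ≈ 31.09°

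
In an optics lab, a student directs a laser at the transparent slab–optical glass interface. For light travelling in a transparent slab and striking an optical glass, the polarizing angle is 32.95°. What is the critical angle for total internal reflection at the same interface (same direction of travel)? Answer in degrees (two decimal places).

n₂/n₁ = tan 32.95° = 0.6482; the critical angle satisfies sin θ_c = n₂/n₁.
θ_c = arcsin(0.6482) = 40.40°.

θ_c ≈ 40.40°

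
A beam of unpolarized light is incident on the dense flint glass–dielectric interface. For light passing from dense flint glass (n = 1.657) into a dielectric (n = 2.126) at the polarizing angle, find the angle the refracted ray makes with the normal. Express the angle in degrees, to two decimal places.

tan θ_B = n₂/n₁ = 2.126/1.657 = 1.2830, so θ_B = 52.07°.
At Brewster's angle the reflected and refracted rays are perpendicular, so θ_t = 90° − θ_B = 90° − 52.07° = 37.93°.

θ_t ≈ 37.93°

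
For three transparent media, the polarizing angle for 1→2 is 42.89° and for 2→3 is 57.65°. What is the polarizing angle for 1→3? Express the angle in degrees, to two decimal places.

Each Brewster angle gives a ratio: n₂/n₁ = tan 42.89° = 0.9289, n₃/n₂ = tan 57.65° = 1.5788.
So n₃/n₁ = (n₂/n₁)(n₃/n₂) = 0.9289 × 1.5788 = 1.4666.
θ_B(1→3) = arctan(1.4666) = 55.71°.

θ_B ≈ 55.71°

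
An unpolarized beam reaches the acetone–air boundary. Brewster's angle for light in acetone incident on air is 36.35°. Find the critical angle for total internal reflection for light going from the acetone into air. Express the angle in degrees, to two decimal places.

From Brewster, n₂/n₁ = tan θ_B = tan 36.35° = 0.7359.
Then sin θ_c = n₂/n₁ = 0.7359, so θ_c = arcsin 0.7359 = 47.38°.

θ_c ≈ 47.38°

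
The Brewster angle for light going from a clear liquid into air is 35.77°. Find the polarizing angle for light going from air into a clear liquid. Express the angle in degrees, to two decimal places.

Reversing the direction swaps n₁ and n₂, so tan θ_B' = 1/tan θ_B and θ_B' = 90° − θ_B.
Hence θ_B' = 90° − 35.77° = 54.23°.

θ_B' ≈ 54.23°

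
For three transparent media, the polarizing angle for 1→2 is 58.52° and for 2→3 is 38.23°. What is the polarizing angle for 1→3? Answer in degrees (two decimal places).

Each Brewster angle gives a ratio: n₂/n₁ = tan 58.52° = 1.6331, n₃/n₂ = tan 38.23° = 0.7878.
Multiplying, n₃/n₁ = 1.6331 × 0.7878 = 1.2865, and θ_B(1→3) = arctan 1.2865 = 52.14°.

θ_B ≈ 52.14°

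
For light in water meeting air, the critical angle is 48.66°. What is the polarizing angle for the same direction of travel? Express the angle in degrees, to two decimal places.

sin θ_c = n₂/n₁, so n₂/n₁ = sin 48.66° = 0.7508.
Brewster: tan θ_B = n₂/n₁ = 0.7508.
θ_B = arctan(0.7508) = 36.90°.

θ_B ≈ 36.90°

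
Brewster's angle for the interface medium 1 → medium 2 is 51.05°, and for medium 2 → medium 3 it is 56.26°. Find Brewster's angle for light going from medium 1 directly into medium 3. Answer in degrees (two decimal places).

tan θ_B(1→2) = n₂/n₁ = tan 51.05° = 1.2371.
tan θ_B(2→3) = n₃/n₂ = tan 56.26° = 1.4972.
Multiplying, n₃/n₁ = 1.2371 × 1.4972 = 1.8522, and θ_B(1→3) = arctan 1.8522 = 61.63°.

θ_B ≈ 61.63°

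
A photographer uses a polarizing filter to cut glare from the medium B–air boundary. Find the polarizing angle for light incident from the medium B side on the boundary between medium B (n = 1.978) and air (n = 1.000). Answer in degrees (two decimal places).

θ_B ≈ 26.82°

The reflected p-component vanishes when tan θ_B = n₂/n₁.
Brewster's condition: tan θ_B = n₂/n₁ = 1.000/1.978 = 0.5056.
So θ_B = arctan 0.5056 = 26.82°.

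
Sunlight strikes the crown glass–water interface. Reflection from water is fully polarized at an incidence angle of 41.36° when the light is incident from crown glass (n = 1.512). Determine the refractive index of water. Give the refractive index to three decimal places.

At the Brewster angle, tan θ_B = n₂/n₁ with n₁ on the incident side (crown glass) and n₂ on the transmitted side (water).
n₂ = n₁ tan θ_B = 1.512 × tan 41.36° = 1.331.

n ≈ 1.331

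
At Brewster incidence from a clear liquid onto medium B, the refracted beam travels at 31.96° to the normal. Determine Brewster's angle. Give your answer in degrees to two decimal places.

At Brewster's angle the reflected and refracted rays are perpendicular, so θ_B + θ_t = 90°.
θ_B = 90° − 31.96° = 58.04°.

θ_B ≈ 58.04°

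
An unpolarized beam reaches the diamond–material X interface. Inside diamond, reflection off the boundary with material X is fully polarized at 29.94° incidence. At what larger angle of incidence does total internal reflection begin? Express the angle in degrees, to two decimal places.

From Brewster, n₂/n₁ = tan θ_B = tan 29.94° = 0.5760.
Then sin θ_c = n₂/n₁ = 0.5760, so θ_c = arcsin 0.5760 = 35.17°.

θ_c ≈ 35.17°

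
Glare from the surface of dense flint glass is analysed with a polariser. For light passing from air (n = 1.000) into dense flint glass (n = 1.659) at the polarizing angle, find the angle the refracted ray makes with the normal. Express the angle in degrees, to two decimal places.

θ_t ≈ 31.08°

tan θ_B = n₂/n₁ = 1.659/1.000 = 1.6590, so θ_B = 58.92°.
Since θ_B + θ_t = 90° at Brewster incidence, θ_t = 90° − 58.92° = 31.08°.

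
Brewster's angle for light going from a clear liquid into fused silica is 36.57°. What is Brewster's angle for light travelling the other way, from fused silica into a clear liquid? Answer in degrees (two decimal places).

Reversing the direction swaps n₁ and n₂, so tan θ_B' = 1/tan θ_B and θ_B' = 90° − θ_B.
Hence θ_B' = 90° − 36.57° = 53.43°.

θ_B' ≈ 53.43°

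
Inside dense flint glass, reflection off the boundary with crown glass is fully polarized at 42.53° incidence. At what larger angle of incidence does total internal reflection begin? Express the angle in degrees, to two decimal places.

θ_c ≈ 66.53°

From Brewster, n₂/n₁ = tan θ_B = tan 42.53° = 0.9173.
Then sin θ_c = n₂/n₁ = 0.9173, so θ_c = arcsin 0.9173 = 66.53°.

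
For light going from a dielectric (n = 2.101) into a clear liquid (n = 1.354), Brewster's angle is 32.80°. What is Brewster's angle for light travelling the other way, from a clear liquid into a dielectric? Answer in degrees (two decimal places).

tan θ_B' = n₁/n₂ = 1/tan θ_B, so θ_B' = 90° − θ_B.
θ_B' = 90° − 32.80° = 57.20°.

θ_B' ≈ 57.20°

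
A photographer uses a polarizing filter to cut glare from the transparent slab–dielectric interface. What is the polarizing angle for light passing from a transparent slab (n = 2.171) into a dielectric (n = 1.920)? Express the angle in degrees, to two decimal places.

θ_B ≈ 41.49°

Here n₂/n₁ = 1.920/2.171 = 0.8844, and Brewster's law gives tan θ_B = n₂/n₁.
So θ_B = arctan 0.8844 = 41.49°.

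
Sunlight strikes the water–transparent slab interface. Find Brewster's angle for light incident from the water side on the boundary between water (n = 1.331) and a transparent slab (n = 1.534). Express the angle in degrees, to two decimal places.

θ_B ≈ 49.05°

Here n₂/n₁ = 1.534/1.331 = 1.1525, and Brewster's law gives tan θ_B = n₂/n₁. Taking the arctangent, θ_B = 49.05°.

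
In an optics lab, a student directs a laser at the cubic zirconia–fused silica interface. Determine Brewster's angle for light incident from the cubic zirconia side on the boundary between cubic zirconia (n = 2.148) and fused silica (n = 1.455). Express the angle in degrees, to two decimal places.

Brewster's condition: tan θ_B = n₂/n₁ = 1.455/2.148 = 0.6774.
θ_B = arctan(0.6774) = 34.11°.

θ_B ≈ 34.11°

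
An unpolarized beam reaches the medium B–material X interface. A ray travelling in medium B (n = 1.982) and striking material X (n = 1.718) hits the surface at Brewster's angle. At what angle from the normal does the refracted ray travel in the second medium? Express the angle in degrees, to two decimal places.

θ_B = arctan(n₂/n₁) = arctan(1.718/1.982) = 40.92°.
The refracted ray is perpendicular to the reflected ray, so θ_t = 90° − θ_B = 49.08°.

θ_t ≈ 49.08°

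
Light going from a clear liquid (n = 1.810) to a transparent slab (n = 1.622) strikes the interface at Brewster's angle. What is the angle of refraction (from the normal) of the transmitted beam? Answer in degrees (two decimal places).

θ_B = arctan(n₂/n₁) = arctan(1.622/1.810) = 41.86°.
At Brewster's angle the reflected and refracted rays are perpendicular, so θ_t = 90° − θ_B = 90° − 41.86° = 48.14°.

θ_t ≈ 48.14°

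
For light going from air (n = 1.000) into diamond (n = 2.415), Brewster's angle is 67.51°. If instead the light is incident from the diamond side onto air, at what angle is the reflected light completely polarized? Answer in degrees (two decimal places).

The two Brewster angles are complementary: θ_B' = 90° − θ_B = 90° − 67.51° = 22.49°.

θ_B' ≈ 22.49°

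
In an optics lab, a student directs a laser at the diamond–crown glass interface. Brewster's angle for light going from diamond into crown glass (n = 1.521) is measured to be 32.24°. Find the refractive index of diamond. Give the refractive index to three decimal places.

n ≈ 2.412

Full polarization of the reflected beam means tan θ_B = n₂/n₁, where n₁ is the incident medium (diamond).
n₁ = n₂ / tan θ_B = 1.521 / tan 32.24° = 2.412.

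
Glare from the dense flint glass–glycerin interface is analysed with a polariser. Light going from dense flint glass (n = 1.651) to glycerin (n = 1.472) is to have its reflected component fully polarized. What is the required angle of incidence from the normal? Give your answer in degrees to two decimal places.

At Brewster's angle the reflected and refracted rays are perpendicular, which with Snell's law gives tan θ_B = n₂/n₁.
Brewster's condition: tan θ_B = n₂/n₁ = 1.472/1.651 = 0.8916. Taking the arctangent, θ_B = 41.72°.

θ_B ≈ 41.72°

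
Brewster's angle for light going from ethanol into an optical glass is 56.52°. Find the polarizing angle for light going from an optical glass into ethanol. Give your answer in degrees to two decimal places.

tan θ_B' = n₁/n₂ = 1/tan θ_B, so θ_B' = 90° − θ_B.
θ_B' = 90° − 56.52° = 33.48°.

θ_B' ≈ 33.48°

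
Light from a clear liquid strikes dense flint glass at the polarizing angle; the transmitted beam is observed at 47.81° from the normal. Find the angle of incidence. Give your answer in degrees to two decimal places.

At Brewster's angle the reflected and refracted rays are perpendicular, so θ_B + θ_t = 90°.
So θ_B = 90° − θ_t = 90° − 47.81° = 42.19°.

θ_B ≈ 42.19°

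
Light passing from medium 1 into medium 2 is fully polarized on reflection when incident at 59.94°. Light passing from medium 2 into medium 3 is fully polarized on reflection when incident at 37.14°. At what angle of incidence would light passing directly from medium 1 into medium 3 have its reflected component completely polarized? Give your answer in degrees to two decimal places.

θ_B ≈ 52.62°

tan θ_B(1→2) = n₂/n₁ = tan 59.94° = 1.7279.
tan θ_B(2→3) = n₃/n₂ = tan 37.14° = 0.7574.
So n₃/n₁ = (n₂/n₁)(n₃/n₂) = 1.7279 × 0.7574 = 1.3087.
θ_B(1→3) = arctan(1.3087) = 52.62°.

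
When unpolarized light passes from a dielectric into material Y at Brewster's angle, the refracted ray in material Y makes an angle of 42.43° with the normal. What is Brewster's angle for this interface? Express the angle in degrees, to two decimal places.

θ_B ≈ 47.57°

Brewster's condition makes the reflected and refracted beams perpendicular: θ_B + θ_t = 90°.
So θ_B = 90° − θ_t = 90° − 42.43° = 47.57°.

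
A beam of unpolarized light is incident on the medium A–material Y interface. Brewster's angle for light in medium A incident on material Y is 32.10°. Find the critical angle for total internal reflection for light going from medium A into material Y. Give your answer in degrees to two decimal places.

θ_c ≈ 38.85°

tan θ_B = n₂/n₁ = tan 32.10° = 0.6273.
Total internal reflection: sin θ_c = n₂/n₁ = 0.6273.
θ_c = arcsin(0.6273) = 38.85°.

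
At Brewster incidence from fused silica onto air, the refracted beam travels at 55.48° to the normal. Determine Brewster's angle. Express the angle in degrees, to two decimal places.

At Brewster's angle the reflected and refracted rays are perpendicular, so θ_B + θ_t = 90°.
θ_B = 90° − 55.48° = 34.52°.

θ_B ≈ 34.52°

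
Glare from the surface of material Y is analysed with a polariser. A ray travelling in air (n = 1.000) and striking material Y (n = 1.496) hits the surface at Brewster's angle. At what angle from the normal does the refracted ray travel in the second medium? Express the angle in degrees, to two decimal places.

First find Brewster's angle: tan θ_B = 1.496/1.000 = 1.4960, giving θ_B = 56.24°.
Since θ_B + θ_t = 90° at Brewster incidence, θ_t = 90° − 56.24° = 33.76°.

θ_t ≈ 33.76°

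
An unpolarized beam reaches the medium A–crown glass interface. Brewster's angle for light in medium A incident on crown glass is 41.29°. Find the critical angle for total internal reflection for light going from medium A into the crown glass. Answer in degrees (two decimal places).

θ_c ≈ 61.43°

n₂/n₁ = tan 41.29° = 0.8782; the critical angle satisfies sin θ_c = n₂/n₁.
θ_c = arcsin(0.8782) = 61.43°.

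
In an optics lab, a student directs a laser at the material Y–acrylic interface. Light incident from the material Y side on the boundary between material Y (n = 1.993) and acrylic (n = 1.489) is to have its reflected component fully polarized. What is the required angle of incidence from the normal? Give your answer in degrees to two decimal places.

θ_B ≈ 36.76°

The reflected p-component vanishes when tan θ_B = n₂/n₁.
Brewster's condition: tan θ_B = n₂/n₁ = 1.489/1.993 = 0.7471.
θ_B = arctan(0.7471) = 36.76°.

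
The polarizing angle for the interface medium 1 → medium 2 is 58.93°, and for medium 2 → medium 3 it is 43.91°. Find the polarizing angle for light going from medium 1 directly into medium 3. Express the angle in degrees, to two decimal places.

θ_B ≈ 57.96°

Each Brewster angle gives a ratio: n₂/n₁ = tan 58.93° = 1.6597, n₃/n₂ = tan 43.91° = 0.9627.
n₃/n₁ = 1.5977. Then tan θ_B(1→3) = n₃/n₁, so θ_B(1→3) = arctan(1.5977) = 57.96°.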